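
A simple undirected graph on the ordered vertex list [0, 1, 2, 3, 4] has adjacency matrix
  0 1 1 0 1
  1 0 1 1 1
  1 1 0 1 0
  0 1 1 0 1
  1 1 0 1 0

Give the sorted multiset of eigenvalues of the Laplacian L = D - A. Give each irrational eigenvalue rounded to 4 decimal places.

[0, 3, 3, 5, 5]

Each diagonal entry of L is the vertex degree and each off-diagonal entry is -1 where an edge is present, 0 otherwise; in the order [0, 1, 2, 3, 4] the diagonal is [3, 4, 3, 3, 3]. Since every row of L sums to 0, the all-ones vector is in the kernel and 0 is an eigenvalue. The single zero eigenvalue shows the graph is connected. The largest eigenvalue, 5, is at most the vertex count 5. The eigenvalues sum to 16, which equals trace(L) = 2|E|.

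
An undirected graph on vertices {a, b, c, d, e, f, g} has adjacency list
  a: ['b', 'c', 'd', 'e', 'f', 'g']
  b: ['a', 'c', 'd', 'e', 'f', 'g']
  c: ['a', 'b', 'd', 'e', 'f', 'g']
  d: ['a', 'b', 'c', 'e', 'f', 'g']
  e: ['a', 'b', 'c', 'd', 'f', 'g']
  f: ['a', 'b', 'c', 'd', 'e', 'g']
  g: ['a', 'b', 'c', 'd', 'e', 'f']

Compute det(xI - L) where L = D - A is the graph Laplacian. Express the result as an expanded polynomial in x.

Reading degrees in the order [a, b, c, d, e, f, g] gives [6, 6, 6, 6, 6, 6, 6]; set D = diag(6, 6, 6, 6, 6, 6, 6) and form L = D - A. The eigenvalues of L are [0, 7, 7, 7, 7, 7, 7]; the characteristic polynomial is the product of (x - lambda_i), which multiplies out to x^7 - 42x^6 + 735x^5 - 6860x^4 + 36015x^3 - 100842x^2 + 117649x. The constant term is 0 because L is singular (the all-ones vector lies in its kernel).

x^7 - 42x^6 + 735x^5 - 6860x^4 + 36015x^3 - 100842x^2 + 117649x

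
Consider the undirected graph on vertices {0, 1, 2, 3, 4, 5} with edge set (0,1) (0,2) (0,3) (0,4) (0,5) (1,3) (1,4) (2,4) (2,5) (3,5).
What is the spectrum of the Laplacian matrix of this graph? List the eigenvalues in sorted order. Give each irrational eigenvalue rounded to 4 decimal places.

Reading degrees in the order [0, 1, 2, 3, 4, 5] gives [5, 3, 3, 3, 3, 3]; set D = diag(5, 3, 3, 3, 3, 3) and form L = D - A. The multiplicity of 0 as a Laplacian eigenvalue equals the number of connected components. The single zero eigenvalue shows the graph is connected. The largest eigenvalue, 6, is at most the vertex count 6.

[0, 2.3820, 2.3820, 4.6180, 4.6180, 6]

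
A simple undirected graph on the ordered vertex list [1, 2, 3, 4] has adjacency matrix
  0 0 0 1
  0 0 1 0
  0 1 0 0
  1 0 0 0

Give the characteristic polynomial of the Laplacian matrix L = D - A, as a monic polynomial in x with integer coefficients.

Reading degrees in the order [1, 2, 3, 4] gives [1, 1, 1, 1]; set D = diag(1, 1, 1, 1) and form L = D - A. L has integer entries, so p(x) = det(xI - L) has integer coefficients. Expanding the determinant yields x^4 - 4x^3 + 4x^2. Since p(0) = det(-L) = 0, x divides p(x). There are 2 zeros in the spectrum, matching the 2 components.

x^4 - 4x^3 + 4x^2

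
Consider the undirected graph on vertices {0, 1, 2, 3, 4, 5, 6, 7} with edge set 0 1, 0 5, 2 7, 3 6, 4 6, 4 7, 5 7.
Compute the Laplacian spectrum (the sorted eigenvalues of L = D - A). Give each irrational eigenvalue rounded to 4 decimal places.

[0, 0.1981, 0.4915, 1.3204, 1.5550, 2.8258, 3.2470, 4.3623]

Reading degrees in the order [0, 1, 2, 3, 4, 5, 6, 7] gives [2, 1, 1, 1, 2, 2, 2, 3]; set D = diag(2, 1, 1, 1, 2, 2, 2, 3) and form L = D - A. The multiplicity of 0 as a Laplacian eigenvalue equals the number of connected components. The single zero eigenvalue shows the graph is connected. By the matrix-tree theorem the graph has (1/8) * product of the nonzero eigenvalues = 1 spanning tree.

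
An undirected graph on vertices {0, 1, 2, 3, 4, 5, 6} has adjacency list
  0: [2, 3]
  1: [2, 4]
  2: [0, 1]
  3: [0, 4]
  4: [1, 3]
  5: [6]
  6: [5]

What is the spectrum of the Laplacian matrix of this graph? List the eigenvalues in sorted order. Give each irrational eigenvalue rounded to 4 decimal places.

[0, 0, 1.3820, 1.3820, 2, 3.6180, 3.6180]

Reading degrees in the order [0, 1, 2, 3, 4, 5, 6] gives [2, 2, 2, 2, 2, 1, 1]; set D = diag(2, 2, 2, 2, 2, 1, 1) and form L = D - A. Diagonalising L (or applying a numerical eigensolver to the 7x7 matrix) gives the spectrum above. The 2 zero eigenvalues correspond to the 2 connected components. The eigenvalues sum to 12, which equals trace(L) = 2|E|.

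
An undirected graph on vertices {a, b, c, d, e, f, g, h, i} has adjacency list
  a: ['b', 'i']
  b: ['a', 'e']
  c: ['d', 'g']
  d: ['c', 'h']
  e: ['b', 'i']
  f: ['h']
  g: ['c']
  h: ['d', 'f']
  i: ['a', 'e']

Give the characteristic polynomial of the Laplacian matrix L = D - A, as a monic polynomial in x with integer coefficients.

x^9 - 16x^8 + 105x^7 - 364x^6 + 713x^5 - 776x^4 + 420x^3 - 80x^2

Each diagonal entry of L is the vertex degree and each off-diagonal entry is -1 where an edge is present, 0 otherwise; in the order [a, b, c, d, e, f, g, h, i] the diagonal is [2, 2, 2, 2, 2, 1, 1, 2, 2]. Computing det(xI - L) by cofactor expansion (or equivalently via sum-over-permutations) gives x^9 - 16x^8 + 105x^7 - 364x^6 + 713x^5 - 776x^4 + 420x^3 - 80x^2. Since p(0) = det(-L) = 0, x divides p(x). The largest eigenvalue, 4, is at most the vertex count 9.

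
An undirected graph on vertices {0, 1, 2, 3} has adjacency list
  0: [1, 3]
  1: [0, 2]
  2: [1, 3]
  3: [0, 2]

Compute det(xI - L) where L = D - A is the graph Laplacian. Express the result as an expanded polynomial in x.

Reading degrees in the order [0, 1, 2, 3] gives [2, 2, 2, 2]; set D = diag(2, 2, 2, 2) and form L = D - A. Computing det(xI - L) by cofactor expansion (or equivalently via sum-over-permutations) gives x^4 - 8x^3 + 20x^2 - 16x. Since p(0) = det(-L) = 0, x divides p(x). By the matrix-tree theorem the graph has (1/4) * product of the nonzero eigenvalues = 4 spanning trees.

x^4 - 8x^3 + 20x^2 - 16x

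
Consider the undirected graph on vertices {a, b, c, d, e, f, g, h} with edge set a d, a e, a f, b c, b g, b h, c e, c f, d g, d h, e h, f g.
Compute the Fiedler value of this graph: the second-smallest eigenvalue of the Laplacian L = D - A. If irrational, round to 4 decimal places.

With the vertex order [a, b, c, d, e, f, g, h], the degrees are [3, 3, 3, 3, 3, 3, 3, 3], giving D = diag(3, 3, 3, 3, 3, 3, 3, 3) and L = D - A. The sorted Laplacian eigenvalues are [0, 2, 2, 2, 4, 4, 4, 6]; the algebraic connectivity is the second entry, 2. There is one zero in the spectrum, matching the 1 component.

2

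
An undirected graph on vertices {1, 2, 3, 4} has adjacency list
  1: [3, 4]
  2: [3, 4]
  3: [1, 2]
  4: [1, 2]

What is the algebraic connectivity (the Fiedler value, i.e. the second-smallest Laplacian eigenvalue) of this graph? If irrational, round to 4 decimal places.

2

With the vertex order [1, 2, 3, 4], the degrees are [2, 2, 2, 2], giving D = diag(2, 2, 2, 2) and L = D - A. The smallest Laplacian eigenvalue is always 0. The next one, lambda_2 = 2, measures how hard the graph is to disconnect: larger values mean better connectivity. There is one zero in the spectrum, matching the 1 component. The largest eigenvalue, 4, is at most the vertex count 4.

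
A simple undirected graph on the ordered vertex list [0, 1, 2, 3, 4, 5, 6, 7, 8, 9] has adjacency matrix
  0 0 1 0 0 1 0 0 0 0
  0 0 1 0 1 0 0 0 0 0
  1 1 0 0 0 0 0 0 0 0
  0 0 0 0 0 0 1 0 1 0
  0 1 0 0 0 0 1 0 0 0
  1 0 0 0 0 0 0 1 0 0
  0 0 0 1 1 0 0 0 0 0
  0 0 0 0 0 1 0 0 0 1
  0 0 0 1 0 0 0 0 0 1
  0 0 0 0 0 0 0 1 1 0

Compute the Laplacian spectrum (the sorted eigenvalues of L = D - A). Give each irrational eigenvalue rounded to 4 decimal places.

[0, 0.3820, 0.3820, 1.3820, 1.3820, 2.6180, 2.6180, 3.6180, 3.6180, 4]

Reading degrees in the order [0, 1, 2, 3, 4, 5, 6, 7, 8, 9] gives [2, 2, 2, 2, 2, 2, 2, 2, 2, 2]; set D = diag(2, 2, 2, 2, 2, 2, 2, 2, 2, 2) and form L = D - A. Since every row of L sums to 0, the all-ones vector is in the kernel and 0 is an eigenvalue. The single zero eigenvalue shows the graph is connected. There is one zero in the spectrum, matching the 1 component.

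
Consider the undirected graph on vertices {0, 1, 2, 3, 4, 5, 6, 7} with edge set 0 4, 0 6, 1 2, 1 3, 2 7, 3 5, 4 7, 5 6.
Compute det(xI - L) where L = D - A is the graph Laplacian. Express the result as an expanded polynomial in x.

With the vertex order [0, 1, 2, 3, 4, 5, 6, 7], the degrees are [2, 2, 2, 2, 2, 2, 2, 2], giving D = diag(2, 2, 2, 2, 2, 2, 2, 2) and L = D - A. Computing det(xI - L) by cofactor expansion (or equivalently via sum-over-permutations) gives x^8 - 16x^7 + 104x^6 - 352x^5 + 660x^4 - 672x^3 + 336x^2 - 64x. The constant term is 0 because L is singular (the all-ones vector lies in its kernel). The eigenvalues sum to 16, which equals trace(L) = 2|E|. There is one zero in the spectrum, matching the 1 component.

x^8 - 16x^7 + 104x^6 - 352x^5 + 660x^4 - 672x^3 + 336x^2 - 64x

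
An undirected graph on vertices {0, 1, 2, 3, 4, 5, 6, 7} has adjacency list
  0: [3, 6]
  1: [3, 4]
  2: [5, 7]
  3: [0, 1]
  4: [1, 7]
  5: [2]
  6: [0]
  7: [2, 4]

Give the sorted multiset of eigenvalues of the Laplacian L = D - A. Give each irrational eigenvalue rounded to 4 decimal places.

[0, 0.1522, 0.5858, 1.2346, 2, 2.7654, 3.4142, 3.8478]

With the vertex order [0, 1, 2, 3, 4, 5, 6, 7], the degrees are [2, 2, 2, 2, 2, 1, 1, 2], giving D = diag(2, 2, 2, 2, 2, 1, 1, 2) and L = D - A. The multiplicity of 0 as a Laplacian eigenvalue equals the number of connected components. The single zero eigenvalue shows the graph is connected. The largest eigenvalue, 3.8478, is at most the vertex count 8.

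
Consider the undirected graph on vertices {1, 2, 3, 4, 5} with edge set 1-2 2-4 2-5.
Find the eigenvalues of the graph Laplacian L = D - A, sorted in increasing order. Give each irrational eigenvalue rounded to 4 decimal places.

[0, 0, 1, 1, 4]

Reading degrees in the order [1, 2, 3, 4, 5] gives [1, 3, 0, 1, 1]; set D = diag(1, 3, 0, 1, 1) and form L = D - A. L is symmetric positive semidefinite, so every eigenvalue is real and nonnegative. The 2 zero eigenvalues correspond to the 2 connected components. There are 2 zeros in the spectrum, matching the 2 components.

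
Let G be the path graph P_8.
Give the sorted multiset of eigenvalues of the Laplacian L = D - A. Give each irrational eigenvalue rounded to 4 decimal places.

The graph has 8 vertices and degree multiset [2, 2, 2, 2, 2, 2, 1, 1]; D is the diagonal matrix of degrees and L = D - A. Diagonalising L (or applying a numerical eigensolver to the 8x8 matrix) gives the spectrum above. The eigenvalues sum to 14, which equals trace(L) = 2|E|. By the matrix-tree theorem the graph has (1/8) * product of the nonzero eigenvalues = 1 spanning tree.

[0, 0.1522, 0.5858, 1.2346, 2, 2.7654, 3.4142, 3.8478]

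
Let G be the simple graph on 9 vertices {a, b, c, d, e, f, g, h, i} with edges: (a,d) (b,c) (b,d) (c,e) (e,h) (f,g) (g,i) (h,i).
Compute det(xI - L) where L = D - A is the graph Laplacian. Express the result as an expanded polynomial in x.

x^9 - 16x^8 + 105x^7 - 364x^6 + 715x^5 - 792x^4 + 462x^3 - 120x^2 + 9x

Reading degrees in the order [a, b, c, d, e, f, g, h, i] gives [1, 2, 2, 2, 2, 1, 2, 2, 2]; set D = diag(1, 2, 2, 2, 2, 1, 2, 2, 2) and form L = D - A. Computing det(xI - L) by cofactor expansion (or equivalently via sum-over-permutations) gives x^9 - 16x^8 + 105x^7 - 364x^6 + 715x^5 - 792x^4 + 462x^3 - 120x^2 + 9x. The constant term is 0 because L is singular (the all-ones vector lies in its kernel). By the matrix-tree theorem the graph has (1/9) * product of the nonzero eigenvalues = 1 spanning tree.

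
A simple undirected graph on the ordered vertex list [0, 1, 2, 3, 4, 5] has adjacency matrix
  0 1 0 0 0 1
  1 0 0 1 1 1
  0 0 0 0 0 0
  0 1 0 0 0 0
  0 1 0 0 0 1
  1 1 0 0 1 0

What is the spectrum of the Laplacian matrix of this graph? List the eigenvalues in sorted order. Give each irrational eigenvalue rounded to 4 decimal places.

Reading degrees in the order [0, 1, 2, 3, 4, 5] gives [2, 4, 0, 1, 2, 3]; set D = diag(2, 4, 0, 1, 2, 3) and form L = D - A. The multiplicity of 0 as a Laplacian eigenvalue equals the number of connected components. The 2 zero eigenvalues correspond to the 2 connected components. There are 2 zeros in the spectrum, matching the 2 components. The eigenvalues sum to 12, which equals trace(L) = 2|E|.

[0, 0, 1, 2, 4, 5]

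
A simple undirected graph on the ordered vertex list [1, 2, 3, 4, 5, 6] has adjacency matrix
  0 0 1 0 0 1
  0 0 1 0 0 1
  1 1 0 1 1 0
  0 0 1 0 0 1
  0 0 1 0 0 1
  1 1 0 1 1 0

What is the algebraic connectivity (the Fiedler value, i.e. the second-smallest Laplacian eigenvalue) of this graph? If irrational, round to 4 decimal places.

Reading degrees in the order [1, 2, 3, 4, 5, 6] gives [2, 2, 4, 2, 2, 4]; set D = diag(2, 2, 4, 2, 2, 4) and form L = D - A. The smallest Laplacian eigenvalue is always 0. The next one, lambda_2 = 2, measures how hard the graph is to disconnect: larger values mean better connectivity. By the matrix-tree theorem the graph has (1/6) * product of the nonzero eigenvalues = 32 spanning trees.

2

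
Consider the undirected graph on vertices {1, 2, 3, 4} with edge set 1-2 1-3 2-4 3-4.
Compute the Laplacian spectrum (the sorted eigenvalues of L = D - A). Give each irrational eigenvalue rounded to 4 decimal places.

Reading degrees in the order [1, 2, 3, 4] gives [2, 2, 2, 2]; set D = diag(2, 2, 2, 2) and form L = D - A. Since every row of L sums to 0, the all-ones vector is in the kernel and 0 is an eigenvalue. The single zero eigenvalue shows the graph is connected. The eigenvalues sum to 8, which equals trace(L) = 2|E|. The largest eigenvalue, 4, is at most the vertex count 4.

[0, 2, 2, 4]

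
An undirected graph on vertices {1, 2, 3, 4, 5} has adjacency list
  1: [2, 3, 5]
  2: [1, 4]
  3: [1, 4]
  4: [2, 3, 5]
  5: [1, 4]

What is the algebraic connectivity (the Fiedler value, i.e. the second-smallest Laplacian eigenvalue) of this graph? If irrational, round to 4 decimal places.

Each diagonal entry of L is the vertex degree and each off-diagonal entry is -1 where an edge is present, 0 otherwise; in the order [1, 2, 3, 4, 5] the diagonal is [3, 2, 2, 3, 2]. The smallest Laplacian eigenvalue is always 0. The next one, lambda_2 = 2, measures how hard the graph is to disconnect: larger values mean better connectivity. By the matrix-tree theorem the graph has (1/5) * product of the nonzero eigenvalues = 12 spanning trees. The largest eigenvalue, 5, is at most the vertex count 5.

2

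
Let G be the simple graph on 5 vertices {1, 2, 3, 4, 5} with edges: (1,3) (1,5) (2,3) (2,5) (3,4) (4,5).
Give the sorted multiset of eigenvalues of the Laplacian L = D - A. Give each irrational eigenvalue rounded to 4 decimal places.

[0, 2, 2, 3, 5]

Reading degrees in the order [1, 2, 3, 4, 5] gives [2, 2, 3, 2, 3]; set D = diag(2, 2, 3, 2, 3) and form L = D - A. Since every row of L sums to 0, the all-ones vector is in the kernel and 0 is an eigenvalue. The single zero eigenvalue shows the graph is connected. There is one zero in the spectrum, matching the 1 component.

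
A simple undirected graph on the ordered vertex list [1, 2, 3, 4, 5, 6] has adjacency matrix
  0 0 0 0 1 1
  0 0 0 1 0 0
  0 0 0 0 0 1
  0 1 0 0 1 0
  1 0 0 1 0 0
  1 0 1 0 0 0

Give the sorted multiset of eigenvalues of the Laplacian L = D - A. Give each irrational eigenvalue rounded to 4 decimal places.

[0, 0.2679, 1, 2, 3, 3.7321]

Reading degrees in the order [1, 2, 3, 4, 5, 6] gives [2, 1, 1, 2, 2, 2]; set D = diag(2, 1, 1, 2, 2, 2) and form L = D - A. The multiplicity of 0 as a Laplacian eigenvalue equals the number of connected components. The single zero eigenvalue shows the graph is connected. There is one zero in the spectrum, matching the 1 component.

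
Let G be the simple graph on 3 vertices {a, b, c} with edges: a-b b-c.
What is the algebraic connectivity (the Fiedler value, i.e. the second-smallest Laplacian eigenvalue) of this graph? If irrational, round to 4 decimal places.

1

Reading degrees in the order [a, b, c] gives [1, 2, 1]; set D = diag(1, 2, 1) and form L = D - A. The smallest Laplacian eigenvalue is always 0. The next one, lambda_2 = 1, measures how hard the graph is to disconnect: larger values mean better connectivity. By the matrix-tree theorem the graph has (1/3) * product of the nonzero eigenvalues = 1 spanning tree. The largest eigenvalue, 3, is at most the vertex count 3.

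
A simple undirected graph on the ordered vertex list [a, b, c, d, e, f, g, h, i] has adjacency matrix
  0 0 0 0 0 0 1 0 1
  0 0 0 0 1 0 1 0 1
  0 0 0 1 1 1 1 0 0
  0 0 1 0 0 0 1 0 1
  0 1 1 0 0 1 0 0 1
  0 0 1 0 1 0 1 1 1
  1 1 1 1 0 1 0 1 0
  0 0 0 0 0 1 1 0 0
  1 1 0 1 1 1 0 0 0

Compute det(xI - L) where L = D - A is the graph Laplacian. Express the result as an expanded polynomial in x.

x^9 - 34x^8 + 489x^7 - 3878x^6 + 18513x^5 - 54392x^4 + 95950x^3 - 92896x^2 + 37818x

With the vertex order [a, b, c, d, e, f, g, h, i], the degrees are [2, 3, 4, 3, 4, 5, 6, 2, 5], giving D = diag(2, 3, 4, 3, 4, 5, 6, 2, 5) and L = D - A. Computing det(xI - L) by cofactor expansion (or equivalently via sum-over-permutations) gives x^9 - 34x^8 + 489x^7 - 3878x^6 + 18513x^5 - 54392x^4 + 95950x^3 - 92896x^2 + 37818x. The coefficient of x^8 equals -trace(L) = -34, matching the sum of degrees. There is one zero in the spectrum, matching the 1 component. By the matrix-tree theorem the graph has (1/9) * product of the nonzero eigenvalues = 4202 spanning trees.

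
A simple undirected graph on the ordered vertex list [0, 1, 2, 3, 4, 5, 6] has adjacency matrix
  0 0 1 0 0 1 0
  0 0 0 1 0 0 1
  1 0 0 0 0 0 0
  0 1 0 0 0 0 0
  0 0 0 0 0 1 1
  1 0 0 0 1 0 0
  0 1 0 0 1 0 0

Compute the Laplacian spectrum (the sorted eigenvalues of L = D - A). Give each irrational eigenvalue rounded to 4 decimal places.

[0, 0.1981, 0.7530, 1.5550, 2.4450, 3.2470, 3.8019]

Each diagonal entry of L is the vertex degree and each off-diagonal entry is -1 where an edge is present, 0 otherwise; in the order [0, 1, 2, 3, 4, 5, 6] the diagonal is [2, 2, 1, 1, 2, 2, 2]. Diagonalising L (or applying a numerical eigensolver to the 7x7 matrix) gives the spectrum above. There is one zero in the spectrum, matching the 1 component.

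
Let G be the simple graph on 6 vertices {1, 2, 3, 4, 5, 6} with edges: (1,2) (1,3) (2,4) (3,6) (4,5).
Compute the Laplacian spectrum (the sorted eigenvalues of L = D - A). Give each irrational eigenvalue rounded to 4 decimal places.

Each diagonal entry of L is the vertex degree and each off-diagonal entry is -1 where an edge is present, 0 otherwise; in the order [1, 2, 3, 4, 5, 6] the diagonal is [2, 2, 2, 2, 1, 1]. Diagonalising L (or applying a numerical eigensolver to the 6x6 matrix) gives the spectrum above. By the matrix-tree theorem the graph has (1/6) * product of the nonzero eigenvalues = 1 spanning tree.

[0, 0.2679, 1, 2, 3, 3.7321]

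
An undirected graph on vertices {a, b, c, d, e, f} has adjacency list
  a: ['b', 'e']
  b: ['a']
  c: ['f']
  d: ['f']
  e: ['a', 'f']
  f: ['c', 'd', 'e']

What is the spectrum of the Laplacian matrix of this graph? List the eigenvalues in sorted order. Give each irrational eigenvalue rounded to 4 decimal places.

Each diagonal entry of L is the vertex degree and each off-diagonal entry is -1 where an edge is present, 0 otherwise; in the order [a, b, c, d, e, f] the diagonal is [2, 1, 1, 1, 2, 3]. L is symmetric positive semidefinite, so every eigenvalue is real and nonnegative. The largest eigenvalue, 4.2143, is at most the vertex count 6. The eigenvalues sum to 10, which equals trace(L) = 2|E|.

[0, 0.3249, 1, 1.4608, 3, 4.2143]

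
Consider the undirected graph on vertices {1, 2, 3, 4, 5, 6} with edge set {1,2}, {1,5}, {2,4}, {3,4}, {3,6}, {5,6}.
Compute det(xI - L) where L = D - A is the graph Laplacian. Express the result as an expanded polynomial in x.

With the vertex order [1, 2, 3, 4, 5, 6], the degrees are [2, 2, 2, 2, 2, 2], giving D = diag(2, 2, 2, 2, 2, 2) and L = D - A. Computing det(xI - L) by cofactor expansion (or equivalently via sum-over-permutations) gives x^6 - 12x^5 + 54x^4 - 112x^3 + 105x^2 - 36x. The coefficient of x^5 equals -trace(L) = -12, matching the sum of degrees. By the matrix-tree theorem the graph has (1/6) * product of the nonzero eigenvalues = 6 spanning trees.

x^6 - 12x^5 + 54x^4 - 112x^3 + 105x^2 - 36x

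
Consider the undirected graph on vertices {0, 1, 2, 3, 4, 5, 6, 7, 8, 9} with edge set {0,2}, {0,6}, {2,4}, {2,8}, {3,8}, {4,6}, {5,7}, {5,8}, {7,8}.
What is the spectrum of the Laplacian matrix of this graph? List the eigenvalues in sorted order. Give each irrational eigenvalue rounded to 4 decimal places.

With the vertex order [0, 1, 2, 3, 4, 5, 6, 7, 8, 9], the degrees are [2, 0, 3, 1, 2, 2, 2, 2, 4, 0], giving D = diag(2, 0, 3, 1, 2, 2, 2, 2, 4, 0) and L = D - A. Since every row of L sums to 0, the all-ones vector is in the kernel and 0 is an eigenvalue. The 3 zero eigenvalues correspond to the 3 connected components.

[0, 0, 0, 0.3187, 1, 2, 2.3579, 3, 4, 5.3234]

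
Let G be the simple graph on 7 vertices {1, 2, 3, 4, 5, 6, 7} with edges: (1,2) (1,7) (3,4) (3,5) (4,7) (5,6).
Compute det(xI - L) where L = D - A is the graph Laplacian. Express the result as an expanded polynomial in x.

x^7 - 12x^6 + 55x^5 - 120x^4 + 126x^3 - 56x^2 + 7x

With the vertex order [1, 2, 3, 4, 5, 6, 7], the degrees are [2, 1, 2, 2, 2, 1, 2], giving D = diag(2, 1, 2, 2, 2, 1, 2) and L = D - A. L has integer entries, so p(x) = det(xI - L) has integer coefficients. Expanding the determinant yields x^7 - 12x^6 + 55x^5 - 120x^4 + 126x^3 - 56x^2 + 7x. Since p(0) = det(-L) = 0, x divides p(x). By the matrix-tree theorem the graph has (1/7) * product of the nonzero eigenvalues = 1 spanning tree.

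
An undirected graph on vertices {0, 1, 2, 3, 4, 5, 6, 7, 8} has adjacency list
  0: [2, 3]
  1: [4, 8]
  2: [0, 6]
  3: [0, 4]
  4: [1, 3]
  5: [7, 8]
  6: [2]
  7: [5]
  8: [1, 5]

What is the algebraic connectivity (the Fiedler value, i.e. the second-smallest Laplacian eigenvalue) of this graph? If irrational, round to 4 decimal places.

With the vertex order [0, 1, 2, 3, 4, 5, 6, 7, 8], the degrees are [2, 2, 2, 2, 2, 2, 1, 1, 2], giving D = diag(2, 2, 2, 2, 2, 2, 1, 1, 2) and L = D - A. The sorted Laplacian eigenvalues are [0, 0.1206, 0.4679, 1, 1.6527, 2.3473, 3, 3.5321, 3.8794]; the algebraic connectivity is the second entry, 0.1206. The largest eigenvalue, 3.8794, is at most the vertex count 9. There is one zero in the spectrum, matching the 1 component.

0.1206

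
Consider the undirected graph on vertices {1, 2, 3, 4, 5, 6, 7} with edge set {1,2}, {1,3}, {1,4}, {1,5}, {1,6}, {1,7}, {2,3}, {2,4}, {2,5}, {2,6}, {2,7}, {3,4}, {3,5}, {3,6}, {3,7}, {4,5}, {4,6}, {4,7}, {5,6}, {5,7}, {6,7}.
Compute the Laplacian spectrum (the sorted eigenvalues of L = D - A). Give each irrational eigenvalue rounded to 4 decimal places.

Each diagonal entry of L is the vertex degree and each off-diagonal entry is -1 where an edge is present, 0 otherwise; in the order [1, 2, 3, 4, 5, 6, 7] the diagonal is [6, 6, 6, 6, 6, 6, 6]. L is symmetric positive semidefinite, so every eigenvalue is real and nonnegative. The single zero eigenvalue shows the graph is connected. The largest eigenvalue, 7, is at most the vertex count 7.

[0, 7, 7, 7, 7, 7, 7]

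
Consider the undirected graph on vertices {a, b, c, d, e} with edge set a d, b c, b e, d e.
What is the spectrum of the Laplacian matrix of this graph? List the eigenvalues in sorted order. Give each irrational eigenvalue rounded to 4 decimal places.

[0, 0.3820, 1.3820, 2.6180, 3.6180]

Reading degrees in the order [a, b, c, d, e] gives [1, 2, 1, 2, 2]; set D = diag(1, 2, 1, 2, 2) and form L = D - A. Since every row of L sums to 0, the all-ones vector is in the kernel and 0 is an eigenvalue. The single zero eigenvalue shows the graph is connected. The eigenvalues sum to 8, which equals trace(L) = 2|E|.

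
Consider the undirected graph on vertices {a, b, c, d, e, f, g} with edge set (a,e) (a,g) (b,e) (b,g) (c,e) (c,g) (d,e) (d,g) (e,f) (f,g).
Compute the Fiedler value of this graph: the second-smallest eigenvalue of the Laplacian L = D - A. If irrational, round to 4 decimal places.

2

Reading degrees in the order [a, b, c, d, e, f, g] gives [2, 2, 2, 2, 5, 2, 5]; set D = diag(2, 2, 2, 2, 5, 2, 5) and form L = D - A. Computing the eigenvalues of L and sorting gives [0, 2, 2, 2, 2, 5, 7]. The Fiedler value lambda_2 = 2 is strictly positive, so the graph is connected. The eigenvalues sum to 20, which equals trace(L) = 2|E|. There is one zero in the spectrum, matching the 1 component.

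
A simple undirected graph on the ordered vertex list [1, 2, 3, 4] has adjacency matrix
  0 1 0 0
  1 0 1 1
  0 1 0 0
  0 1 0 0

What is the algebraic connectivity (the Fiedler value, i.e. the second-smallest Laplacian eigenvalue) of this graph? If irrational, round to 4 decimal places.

1

Reading degrees in the order [1, 2, 3, 4] gives [1, 3, 1, 1]; set D = diag(1, 3, 1, 1) and form L = D - A. Computing the eigenvalues of L and sorting gives [0, 1, 1, 4]. The Fiedler value lambda_2 = 1 is strictly positive, so the graph is connected.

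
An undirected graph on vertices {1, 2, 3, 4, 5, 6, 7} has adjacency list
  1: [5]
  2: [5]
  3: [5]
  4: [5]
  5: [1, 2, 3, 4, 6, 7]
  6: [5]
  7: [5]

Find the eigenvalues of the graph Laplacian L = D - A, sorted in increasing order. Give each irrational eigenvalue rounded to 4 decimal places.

[0, 1, 1, 1, 1, 1, 7]

With the vertex order [1, 2, 3, 4, 5, 6, 7], the degrees are [1, 1, 1, 1, 6, 1, 1], giving D = diag(1, 1, 1, 1, 6, 1, 1) and L = D - A. L is symmetric positive semidefinite, so every eigenvalue is real and nonnegative. There is one zero in the spectrum, matching the 1 component.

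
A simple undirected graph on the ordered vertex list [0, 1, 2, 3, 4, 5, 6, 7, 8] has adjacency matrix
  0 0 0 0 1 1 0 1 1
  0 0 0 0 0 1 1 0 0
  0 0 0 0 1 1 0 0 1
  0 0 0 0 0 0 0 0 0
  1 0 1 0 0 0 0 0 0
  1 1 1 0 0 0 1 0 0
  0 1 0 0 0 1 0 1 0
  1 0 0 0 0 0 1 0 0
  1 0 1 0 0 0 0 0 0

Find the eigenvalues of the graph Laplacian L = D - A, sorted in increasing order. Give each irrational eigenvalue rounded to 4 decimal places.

Each diagonal entry of L is the vertex degree and each off-diagonal entry is -1 where an edge is present, 0 otherwise; in the order [0, 1, 2, 3, 4, 5, 6, 7, 8] the diagonal is [4, 2, 3, 0, 2, 4, 3, 2, 2]. Since every row of L sums to 0, the all-ones vector is in the kernel and 0 is an eigenvalue. The 2 zero eigenvalues correspond to the 2 connected components. There are 2 zeros in the spectrum, matching the 2 components. The largest eigenvalue, 6.1020, is at most the vertex count 9.

[0, 0, 0.8765, 1.6772, 2, 3.3443, 4, 4, 6.1020]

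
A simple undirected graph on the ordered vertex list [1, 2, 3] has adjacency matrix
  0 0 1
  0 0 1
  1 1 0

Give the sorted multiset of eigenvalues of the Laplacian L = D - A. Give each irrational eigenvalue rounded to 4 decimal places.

[0, 1, 3]

Each diagonal entry of L is the vertex degree and each off-diagonal entry is -1 where an edge is present, 0 otherwise; in the order [1, 2, 3] the diagonal is [1, 1, 2]. Diagonalising L (or applying a numerical eigensolver to the 3x3 matrix) gives the spectrum above. By the matrix-tree theorem the graph has (1/3) * product of the nonzero eigenvalues = 1 spanning tree.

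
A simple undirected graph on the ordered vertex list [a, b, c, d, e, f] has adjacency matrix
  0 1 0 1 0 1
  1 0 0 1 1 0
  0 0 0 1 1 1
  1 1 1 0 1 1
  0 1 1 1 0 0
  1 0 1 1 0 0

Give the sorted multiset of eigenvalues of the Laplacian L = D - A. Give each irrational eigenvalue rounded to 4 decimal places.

[0, 2.3820, 2.3820, 4.6180, 4.6180, 6]

Each diagonal entry of L is the vertex degree and each off-diagonal entry is -1 where an edge is present, 0 otherwise; in the order [a, b, c, d, e, f] the diagonal is [3, 3, 3, 5, 3, 3]. L is symmetric positive semidefinite, so every eigenvalue is real and nonnegative. There is one zero in the spectrum, matching the 1 component.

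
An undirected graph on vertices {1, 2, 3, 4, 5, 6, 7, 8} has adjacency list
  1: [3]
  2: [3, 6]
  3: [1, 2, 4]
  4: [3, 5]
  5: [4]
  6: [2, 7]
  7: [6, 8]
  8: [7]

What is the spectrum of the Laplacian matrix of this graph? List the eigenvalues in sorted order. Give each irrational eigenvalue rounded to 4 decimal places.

[0, 0.1864, 0.5858, 1, 2, 2.4707, 3.4142, 4.3429]

Each diagonal entry of L is the vertex degree and each off-diagonal entry is -1 where an edge is present, 0 otherwise; in the order [1, 2, 3, 4, 5, 6, 7, 8] the diagonal is [1, 2, 3, 2, 1, 2, 2, 1]. L is symmetric positive semidefinite, so every eigenvalue is real and nonnegative. The single zero eigenvalue shows the graph is connected. By the matrix-tree theorem the graph has (1/8) * product of the nonzero eigenvalues = 1 spanning tree.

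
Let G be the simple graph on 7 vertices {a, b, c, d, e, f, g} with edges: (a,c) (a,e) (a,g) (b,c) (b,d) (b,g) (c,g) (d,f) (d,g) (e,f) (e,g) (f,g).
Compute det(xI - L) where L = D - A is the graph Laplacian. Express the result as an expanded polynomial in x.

x^7 - 24x^6 + 231x^5 - 1140x^4 + 3036x^3 - 4128x^2 + 2240x

With the vertex order [a, b, c, d, e, f, g], the degrees are [3, 3, 3, 3, 3, 3, 6], giving D = diag(3, 3, 3, 3, 3, 3, 6) and L = D - A. The eigenvalues of L are [0, 2, 2, 4, 4, 5, 7]; the characteristic polynomial is the product of (x - lambda_i), which multiplies out to x^7 - 24x^6 + 231x^5 - 1140x^4 + 3036x^3 - 4128x^2 + 2240x. The constant term is 0 because L is singular (the all-ones vector lies in its kernel). By the matrix-tree theorem the graph has (1/7) * product of the nonzero eigenvalues = 320 spanning trees.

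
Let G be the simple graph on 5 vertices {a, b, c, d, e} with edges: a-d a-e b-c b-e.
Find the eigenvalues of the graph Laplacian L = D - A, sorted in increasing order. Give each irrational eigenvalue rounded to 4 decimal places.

With the vertex order [a, b, c, d, e], the degrees are [2, 2, 1, 1, 2], giving D = diag(2, 2, 1, 1, 2) and L = D - A. The multiplicity of 0 as a Laplacian eigenvalue equals the number of connected components. There is one zero in the spectrum, matching the 1 component. The eigenvalues sum to 8, which equals trace(L) = 2|E|.

[0, 0.3820, 1.3820, 2.6180, 3.6180]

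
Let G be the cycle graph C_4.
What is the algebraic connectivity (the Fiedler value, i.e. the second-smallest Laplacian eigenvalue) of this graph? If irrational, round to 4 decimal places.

The graph has 4 vertices and degree multiset [2, 2, 2, 2]; D is the diagonal matrix of degrees and L = D - A. Computing the eigenvalues of L and sorting gives [0, 2, 2, 4]. The Fiedler value lambda_2 = 2 is strictly positive, so the graph is connected. There is one zero in the spectrum, matching the 1 component. By the matrix-tree theorem the graph has (1/4) * product of the nonzero eigenvalues = 4 spanning trees.

2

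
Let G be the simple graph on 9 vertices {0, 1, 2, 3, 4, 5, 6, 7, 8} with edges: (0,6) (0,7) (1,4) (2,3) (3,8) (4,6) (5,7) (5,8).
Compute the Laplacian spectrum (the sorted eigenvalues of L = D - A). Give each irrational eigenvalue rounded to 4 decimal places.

With the vertex order [0, 1, 2, 3, 4, 5, 6, 7, 8], the degrees are [2, 1, 1, 2, 2, 2, 2, 2, 2], giving D = diag(2, 1, 1, 2, 2, 2, 2, 2, 2) and L = D - A. L is symmetric positive semidefinite, so every eigenvalue is real and nonnegative. By the matrix-tree theorem the graph has (1/9) * product of the nonzero eigenvalues = 1 spanning tree.

[0, 0.1206, 0.4679, 1, 1.6527, 2.3473, 3, 3.5321, 3.8794]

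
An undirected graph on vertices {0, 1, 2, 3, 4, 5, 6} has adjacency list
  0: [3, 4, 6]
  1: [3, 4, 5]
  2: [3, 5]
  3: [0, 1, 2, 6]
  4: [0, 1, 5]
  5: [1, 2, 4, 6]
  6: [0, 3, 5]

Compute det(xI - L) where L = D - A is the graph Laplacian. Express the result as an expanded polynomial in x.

Each diagonal entry of L is the vertex degree and each off-diagonal entry is -1 where an edge is present, 0 otherwise; in the order [0, 1, 2, 3, 4, 5, 6] the diagonal is [3, 3, 2, 4, 3, 4, 3]. L has integer entries, so p(x) = det(xI - L) has integer coefficients. Expanding the determinant yields x^7 - 22x^6 + 195x^5 - 890x^4 + 2204x^3 - 2806x^2 + 1435x. The constant term is 0 because L is singular (the all-ones vector lies in its kernel). There is one zero in the spectrum, matching the 1 component.

x^7 - 22x^6 + 195x^5 - 890x^4 + 2204x^3 - 2806x^2 + 1435x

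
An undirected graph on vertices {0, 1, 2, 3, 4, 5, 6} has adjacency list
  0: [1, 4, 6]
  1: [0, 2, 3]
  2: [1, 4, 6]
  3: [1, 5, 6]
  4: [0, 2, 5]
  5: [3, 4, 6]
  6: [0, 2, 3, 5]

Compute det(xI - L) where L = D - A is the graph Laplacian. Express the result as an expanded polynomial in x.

x^7 - 22x^6 + 196x^5 - 906x^4 + 2294x^3 - 3020x^2 + 1617x

With the vertex order [0, 1, 2, 3, 4, 5, 6], the degrees are [3, 3, 3, 3, 3, 3, 4], giving D = diag(3, 3, 3, 3, 3, 3, 4) and L = D - A. Computing det(xI - L) by cofactor expansion (or equivalently via sum-over-permutations) gives x^7 - 22x^6 + 196x^5 - 906x^4 + 2294x^3 - 3020x^2 + 1617x. Since p(0) = det(-L) = 0, x divides p(x). The eigenvalues sum to 22, which equals trace(L) = 2|E|.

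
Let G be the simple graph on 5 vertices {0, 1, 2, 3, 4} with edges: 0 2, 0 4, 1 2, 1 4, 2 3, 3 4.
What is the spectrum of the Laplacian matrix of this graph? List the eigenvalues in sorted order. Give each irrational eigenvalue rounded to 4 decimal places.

With the vertex order [0, 1, 2, 3, 4], the degrees are [2, 2, 3, 2, 3], giving D = diag(2, 2, 3, 2, 3) and L = D - A. The multiplicity of 0 as a Laplacian eigenvalue equals the number of connected components. The single zero eigenvalue shows the graph is connected. By the matrix-tree theorem the graph has (1/5) * product of the nonzero eigenvalues = 12 spanning trees. The eigenvalues sum to 12, which equals trace(L) = 2|E|.

[0, 2, 2, 3, 5]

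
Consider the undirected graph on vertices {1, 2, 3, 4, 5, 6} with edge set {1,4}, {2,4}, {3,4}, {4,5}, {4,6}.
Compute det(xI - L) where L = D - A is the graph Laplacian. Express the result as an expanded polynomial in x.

Each diagonal entry of L is the vertex degree and each off-diagonal entry is -1 where an edge is present, 0 otherwise; in the order [1, 2, 3, 4, 5, 6] the diagonal is [1, 1, 1, 5, 1, 1]. Computing det(xI - L) by cofactor expansion (or equivalently via sum-over-permutations) gives x^6 - 10x^5 + 30x^4 - 40x^3 + 25x^2 - 6x. The constant term is 0 because L is singular (the all-ones vector lies in its kernel). The eigenvalues sum to 10, which equals trace(L) = 2|E|.

x^6 - 10x^5 + 30x^4 - 40x^3 + 25x^2 - 6x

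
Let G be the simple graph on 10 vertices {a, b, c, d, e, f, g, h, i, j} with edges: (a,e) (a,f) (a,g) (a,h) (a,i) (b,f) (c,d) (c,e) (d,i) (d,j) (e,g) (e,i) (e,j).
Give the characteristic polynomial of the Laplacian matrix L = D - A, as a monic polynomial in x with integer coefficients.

Each diagonal entry of L is the vertex degree and each off-diagonal entry is -1 where an edge is present, 0 otherwise; in the order [a, b, c, d, e, f, g, h, i, j] the diagonal is [5, 1, 2, 3, 5, 2, 2, 1, 3, 2]. Computing det(xI - L) by cofactor expansion (or equivalently via sum-over-permutations) gives x^10 - 26x^9 + 282x^8 - 1668x^7 + 5907x^6 - 12920x^5 + 17305x^4 - 13498x^3 + 5444x^2 - 840x. Since p(0) = det(-L) = 0, x divides p(x). By the matrix-tree theorem the graph has (1/10) * product of the nonzero eigenvalues = 84 spanning trees.

x^10 - 26x^9 + 282x^8 - 1668x^7 + 5907x^6 - 12920x^5 + 17305x^4 - 13498x^3 + 5444x^2 - 840x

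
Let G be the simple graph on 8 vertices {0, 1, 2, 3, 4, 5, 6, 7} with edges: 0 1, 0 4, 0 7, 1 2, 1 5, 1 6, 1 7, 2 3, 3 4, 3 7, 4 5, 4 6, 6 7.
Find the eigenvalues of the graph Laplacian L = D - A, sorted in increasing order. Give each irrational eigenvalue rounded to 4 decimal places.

[0, 1.5505, 2, 3, 3, 4, 6, 6.4495]

Reading degrees in the order [0, 1, 2, 3, 4, 5, 6, 7] gives [3, 5, 2, 3, 4, 2, 3, 4]; set D = diag(3, 5, 2, 3, 4, 2, 3, 4) and form L = D - A. Diagonalising L (or applying a numerical eigensolver to the 8x8 matrix) gives the spectrum above. By the matrix-tree theorem the graph has (1/8) * product of the nonzero eigenvalues = 540 spanning trees.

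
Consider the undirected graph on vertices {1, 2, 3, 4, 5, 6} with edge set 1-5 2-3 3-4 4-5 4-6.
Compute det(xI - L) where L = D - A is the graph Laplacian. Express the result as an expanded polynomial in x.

With the vertex order [1, 2, 3, 4, 5, 6], the degrees are [1, 1, 2, 3, 2, 1], giving D = diag(1, 1, 2, 3, 2, 1) and L = D - A. L has integer entries, so p(x) = det(xI - L) has integer coefficients. Expanding the determinant yields x^6 - 10x^5 + 35x^4 - 52x^3 + 31x^2 - 6x. Since p(0) = det(-L) = 0, x divides p(x). There is one zero in the spectrum, matching the 1 component.

x^6 - 10x^5 + 35x^4 - 52x^3 + 31x^2 - 6x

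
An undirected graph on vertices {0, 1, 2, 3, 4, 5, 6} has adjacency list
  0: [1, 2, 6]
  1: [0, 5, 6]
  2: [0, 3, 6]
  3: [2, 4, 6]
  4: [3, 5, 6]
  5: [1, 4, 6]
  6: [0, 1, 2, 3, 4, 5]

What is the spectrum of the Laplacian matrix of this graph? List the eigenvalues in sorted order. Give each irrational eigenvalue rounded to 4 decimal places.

[0, 2, 2, 4, 4, 5, 7]

With the vertex order [0, 1, 2, 3, 4, 5, 6], the degrees are [3, 3, 3, 3, 3, 3, 6], giving D = diag(3, 3, 3, 3, 3, 3, 6) and L = D - A. The multiplicity of 0 as a Laplacian eigenvalue equals the number of connected components. The single zero eigenvalue shows the graph is connected. By the matrix-tree theorem the graph has (1/7) * product of the nonzero eigenvalues = 320 spanning trees.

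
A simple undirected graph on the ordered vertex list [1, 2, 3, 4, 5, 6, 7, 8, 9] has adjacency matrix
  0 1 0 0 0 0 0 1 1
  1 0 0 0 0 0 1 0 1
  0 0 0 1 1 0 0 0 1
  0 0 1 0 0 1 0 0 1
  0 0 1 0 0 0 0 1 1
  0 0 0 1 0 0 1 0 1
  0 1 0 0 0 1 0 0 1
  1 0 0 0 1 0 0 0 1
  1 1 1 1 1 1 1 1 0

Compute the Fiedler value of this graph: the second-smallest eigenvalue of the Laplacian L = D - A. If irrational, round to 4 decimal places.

Reading degrees in the order [1, 2, 3, 4, 5, 6, 7, 8, 9] gives [3, 3, 3, 3, 3, 3, 3, 3, 8]; set D = diag(3, 3, 3, 3, 3, 3, 3, 3, 8) and form L = D - A. The smallest Laplacian eigenvalue is always 0. The next one, lambda_2 = 1.5858, measures how hard the graph is to disconnect: larger values mean better connectivity. There is one zero in the spectrum, matching the 1 component.

1.5858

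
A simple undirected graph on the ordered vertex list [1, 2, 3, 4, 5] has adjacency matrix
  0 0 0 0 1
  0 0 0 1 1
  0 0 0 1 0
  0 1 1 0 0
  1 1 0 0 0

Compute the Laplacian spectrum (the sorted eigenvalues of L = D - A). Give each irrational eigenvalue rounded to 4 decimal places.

[0, 0.3820, 1.3820, 2.6180, 3.6180]

With the vertex order [1, 2, 3, 4, 5], the degrees are [1, 2, 1, 2, 2], giving D = diag(1, 2, 1, 2, 2) and L = D - A. L is symmetric positive semidefinite, so every eigenvalue is real and nonnegative. The largest eigenvalue, 3.6180, is at most the vertex count 5.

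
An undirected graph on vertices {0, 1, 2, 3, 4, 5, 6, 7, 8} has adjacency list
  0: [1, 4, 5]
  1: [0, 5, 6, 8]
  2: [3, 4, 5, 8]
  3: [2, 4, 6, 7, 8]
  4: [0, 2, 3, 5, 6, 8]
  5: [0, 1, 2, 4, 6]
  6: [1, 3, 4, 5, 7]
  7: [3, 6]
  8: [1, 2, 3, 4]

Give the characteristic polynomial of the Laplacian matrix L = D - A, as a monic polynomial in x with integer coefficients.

x^9 - 38x^8 + 617x^7 - 5578x^6 + 30624x^5 - 104190x^4 + 213581x^3 - 239836x^2 + 112158x

Each diagonal entry of L is the vertex degree and each off-diagonal entry is -1 where an edge is present, 0 otherwise; in the order [0, 1, 2, 3, 4, 5, 6, 7, 8] the diagonal is [3, 4, 4, 5, 6, 5, 5, 2, 4]. Computing det(xI - L) by cofactor expansion (or equivalently via sum-over-permutations) gives x^9 - 38x^8 + 617x^7 - 5578x^6 + 30624x^5 - 104190x^4 + 213581x^3 - 239836x^2 + 112158x. Since p(0) = det(-L) = 0, x divides p(x).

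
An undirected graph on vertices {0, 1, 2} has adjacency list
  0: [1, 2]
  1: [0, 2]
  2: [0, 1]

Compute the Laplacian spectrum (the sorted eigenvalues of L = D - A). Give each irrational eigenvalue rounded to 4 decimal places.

Each diagonal entry of L is the vertex degree and each off-diagonal entry is -1 where an edge is present, 0 otherwise; in the order [0, 1, 2] the diagonal is [2, 2, 2]. L is symmetric positive semidefinite, so every eigenvalue is real and nonnegative. The single zero eigenvalue shows the graph is connected. By the matrix-tree theorem the graph has (1/3) * product of the nonzero eigenvalues = 3 spanning trees. The eigenvalues sum to 6, which equals trace(L) = 2|E|.

[0, 3, 3]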